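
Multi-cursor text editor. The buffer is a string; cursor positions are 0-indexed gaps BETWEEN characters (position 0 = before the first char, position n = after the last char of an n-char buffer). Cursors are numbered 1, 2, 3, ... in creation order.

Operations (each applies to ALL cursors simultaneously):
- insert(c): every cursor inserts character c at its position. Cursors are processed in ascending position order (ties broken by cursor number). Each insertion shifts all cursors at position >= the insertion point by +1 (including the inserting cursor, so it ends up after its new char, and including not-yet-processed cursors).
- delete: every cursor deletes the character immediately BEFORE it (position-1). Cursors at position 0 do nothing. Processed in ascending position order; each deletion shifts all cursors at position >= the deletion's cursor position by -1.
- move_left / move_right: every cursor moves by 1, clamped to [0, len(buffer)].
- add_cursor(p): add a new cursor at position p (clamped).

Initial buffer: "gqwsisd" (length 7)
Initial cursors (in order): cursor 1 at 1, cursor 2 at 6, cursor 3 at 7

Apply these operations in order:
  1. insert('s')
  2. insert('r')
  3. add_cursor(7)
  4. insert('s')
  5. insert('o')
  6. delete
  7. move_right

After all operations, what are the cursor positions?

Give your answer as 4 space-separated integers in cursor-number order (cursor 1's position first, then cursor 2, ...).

Answer: 5 14 17 10

Derivation:
After op 1 (insert('s')): buffer="gsqwsissds" (len 10), cursors c1@2 c2@8 c3@10, authorship .1.....2.3
After op 2 (insert('r')): buffer="gsrqwsissrdsr" (len 13), cursors c1@3 c2@10 c3@13, authorship .11.....22.33
After op 3 (add_cursor(7)): buffer="gsrqwsissrdsr" (len 13), cursors c1@3 c4@7 c2@10 c3@13, authorship .11.....22.33
After op 4 (insert('s')): buffer="gsrsqwsisssrsdsrs" (len 17), cursors c1@4 c4@9 c2@13 c3@17, authorship .111....4.222.333
After op 5 (insert('o')): buffer="gsrsoqwsisossrsodsrso" (len 21), cursors c1@5 c4@11 c2@16 c3@21, authorship .1111....44.2222.3333
After op 6 (delete): buffer="gsrsqwsisssrsdsrs" (len 17), cursors c1@4 c4@9 c2@13 c3@17, authorship .111....4.222.333
After op 7 (move_right): buffer="gsrsqwsisssrsdsrs" (len 17), cursors c1@5 c4@10 c2@14 c3@17, authorship .111....4.222.333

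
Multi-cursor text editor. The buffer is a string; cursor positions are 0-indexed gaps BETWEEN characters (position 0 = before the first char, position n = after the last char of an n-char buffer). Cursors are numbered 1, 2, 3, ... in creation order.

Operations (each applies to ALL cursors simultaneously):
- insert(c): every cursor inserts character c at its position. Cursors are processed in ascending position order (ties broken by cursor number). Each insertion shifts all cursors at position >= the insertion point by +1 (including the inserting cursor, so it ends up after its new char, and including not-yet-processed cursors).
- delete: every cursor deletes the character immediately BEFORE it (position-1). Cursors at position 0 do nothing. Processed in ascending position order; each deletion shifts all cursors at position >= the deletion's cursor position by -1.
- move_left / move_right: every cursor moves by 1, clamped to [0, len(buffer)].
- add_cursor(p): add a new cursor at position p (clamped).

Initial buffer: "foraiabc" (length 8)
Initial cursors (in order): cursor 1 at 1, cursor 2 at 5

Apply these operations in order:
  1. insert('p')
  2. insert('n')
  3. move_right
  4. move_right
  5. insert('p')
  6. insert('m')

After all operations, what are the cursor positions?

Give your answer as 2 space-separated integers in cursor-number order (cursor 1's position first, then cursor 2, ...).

After op 1 (insert('p')): buffer="fporaipabc" (len 10), cursors c1@2 c2@7, authorship .1....2...
After op 2 (insert('n')): buffer="fpnoraipnabc" (len 12), cursors c1@3 c2@9, authorship .11....22...
After op 3 (move_right): buffer="fpnoraipnabc" (len 12), cursors c1@4 c2@10, authorship .11....22...
After op 4 (move_right): buffer="fpnoraipnabc" (len 12), cursors c1@5 c2@11, authorship .11....22...
After op 5 (insert('p')): buffer="fpnorpaipnabpc" (len 14), cursors c1@6 c2@13, authorship .11..1..22..2.
After op 6 (insert('m')): buffer="fpnorpmaipnabpmc" (len 16), cursors c1@7 c2@15, authorship .11..11..22..22.

Answer: 7 15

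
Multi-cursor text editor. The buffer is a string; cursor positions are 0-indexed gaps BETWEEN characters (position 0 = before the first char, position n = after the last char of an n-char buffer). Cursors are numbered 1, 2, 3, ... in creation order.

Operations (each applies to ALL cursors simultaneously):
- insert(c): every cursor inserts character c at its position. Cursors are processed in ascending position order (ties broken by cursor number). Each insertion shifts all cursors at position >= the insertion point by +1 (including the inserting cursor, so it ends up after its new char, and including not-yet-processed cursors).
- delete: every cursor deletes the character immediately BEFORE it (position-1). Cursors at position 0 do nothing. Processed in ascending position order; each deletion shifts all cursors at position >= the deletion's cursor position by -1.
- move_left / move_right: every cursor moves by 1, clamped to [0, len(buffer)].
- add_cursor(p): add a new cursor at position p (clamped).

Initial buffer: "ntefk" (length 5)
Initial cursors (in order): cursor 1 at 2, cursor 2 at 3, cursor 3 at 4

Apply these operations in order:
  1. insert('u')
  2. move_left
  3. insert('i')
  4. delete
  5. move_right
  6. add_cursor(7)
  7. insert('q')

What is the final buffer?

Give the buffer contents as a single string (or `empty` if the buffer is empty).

After op 1 (insert('u')): buffer="ntueufuk" (len 8), cursors c1@3 c2@5 c3@7, authorship ..1.2.3.
After op 2 (move_left): buffer="ntueufuk" (len 8), cursors c1@2 c2@4 c3@6, authorship ..1.2.3.
After op 3 (insert('i')): buffer="ntiueiufiuk" (len 11), cursors c1@3 c2@6 c3@9, authorship ..11.22.33.
After op 4 (delete): buffer="ntueufuk" (len 8), cursors c1@2 c2@4 c3@6, authorship ..1.2.3.
After op 5 (move_right): buffer="ntueufuk" (len 8), cursors c1@3 c2@5 c3@7, authorship ..1.2.3.
After op 6 (add_cursor(7)): buffer="ntueufuk" (len 8), cursors c1@3 c2@5 c3@7 c4@7, authorship ..1.2.3.
After op 7 (insert('q')): buffer="ntuqeuqfuqqk" (len 12), cursors c1@4 c2@7 c3@11 c4@11, authorship ..11.22.334.

Answer: ntuqeuqfuqqk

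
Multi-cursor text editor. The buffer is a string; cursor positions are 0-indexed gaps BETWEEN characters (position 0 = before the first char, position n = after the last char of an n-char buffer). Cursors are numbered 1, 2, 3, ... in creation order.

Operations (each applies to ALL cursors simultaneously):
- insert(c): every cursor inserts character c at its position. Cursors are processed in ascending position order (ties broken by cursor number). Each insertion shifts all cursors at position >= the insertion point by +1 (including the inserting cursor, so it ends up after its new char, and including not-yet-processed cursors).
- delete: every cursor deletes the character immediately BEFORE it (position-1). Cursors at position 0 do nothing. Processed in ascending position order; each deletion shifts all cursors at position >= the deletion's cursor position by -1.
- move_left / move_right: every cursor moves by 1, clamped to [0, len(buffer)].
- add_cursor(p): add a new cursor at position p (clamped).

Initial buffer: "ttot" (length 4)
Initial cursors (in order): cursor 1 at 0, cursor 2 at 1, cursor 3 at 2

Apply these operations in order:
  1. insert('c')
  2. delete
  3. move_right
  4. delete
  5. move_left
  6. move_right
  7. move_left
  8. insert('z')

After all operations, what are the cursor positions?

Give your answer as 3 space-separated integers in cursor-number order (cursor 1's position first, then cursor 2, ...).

After op 1 (insert('c')): buffer="ctctcot" (len 7), cursors c1@1 c2@3 c3@5, authorship 1.2.3..
After op 2 (delete): buffer="ttot" (len 4), cursors c1@0 c2@1 c3@2, authorship ....
After op 3 (move_right): buffer="ttot" (len 4), cursors c1@1 c2@2 c3@3, authorship ....
After op 4 (delete): buffer="t" (len 1), cursors c1@0 c2@0 c3@0, authorship .
After op 5 (move_left): buffer="t" (len 1), cursors c1@0 c2@0 c3@0, authorship .
After op 6 (move_right): buffer="t" (len 1), cursors c1@1 c2@1 c3@1, authorship .
After op 7 (move_left): buffer="t" (len 1), cursors c1@0 c2@0 c3@0, authorship .
After op 8 (insert('z')): buffer="zzzt" (len 4), cursors c1@3 c2@3 c3@3, authorship 123.

Answer: 3 3 3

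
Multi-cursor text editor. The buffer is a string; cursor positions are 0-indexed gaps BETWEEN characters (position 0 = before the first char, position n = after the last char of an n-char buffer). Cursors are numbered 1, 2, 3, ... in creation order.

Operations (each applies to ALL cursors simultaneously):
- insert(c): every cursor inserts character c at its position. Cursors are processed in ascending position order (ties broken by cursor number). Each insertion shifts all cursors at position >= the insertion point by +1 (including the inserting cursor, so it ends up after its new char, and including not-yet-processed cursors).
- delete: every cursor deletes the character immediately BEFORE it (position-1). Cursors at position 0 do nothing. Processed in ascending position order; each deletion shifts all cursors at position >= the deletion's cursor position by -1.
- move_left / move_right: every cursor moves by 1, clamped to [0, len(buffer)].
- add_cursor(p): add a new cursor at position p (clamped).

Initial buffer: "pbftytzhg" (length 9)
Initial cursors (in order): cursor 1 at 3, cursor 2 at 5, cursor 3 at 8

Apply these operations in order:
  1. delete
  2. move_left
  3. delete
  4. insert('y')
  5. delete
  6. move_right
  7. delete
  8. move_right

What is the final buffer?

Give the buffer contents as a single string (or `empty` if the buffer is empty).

Answer: g

Derivation:
After op 1 (delete): buffer="pbttzg" (len 6), cursors c1@2 c2@3 c3@5, authorship ......
After op 2 (move_left): buffer="pbttzg" (len 6), cursors c1@1 c2@2 c3@4, authorship ......
After op 3 (delete): buffer="tzg" (len 3), cursors c1@0 c2@0 c3@1, authorship ...
After op 4 (insert('y')): buffer="yytyzg" (len 6), cursors c1@2 c2@2 c3@4, authorship 12.3..
After op 5 (delete): buffer="tzg" (len 3), cursors c1@0 c2@0 c3@1, authorship ...
After op 6 (move_right): buffer="tzg" (len 3), cursors c1@1 c2@1 c3@2, authorship ...
After op 7 (delete): buffer="g" (len 1), cursors c1@0 c2@0 c3@0, authorship .
After op 8 (move_right): buffer="g" (len 1), cursors c1@1 c2@1 c3@1, authorship .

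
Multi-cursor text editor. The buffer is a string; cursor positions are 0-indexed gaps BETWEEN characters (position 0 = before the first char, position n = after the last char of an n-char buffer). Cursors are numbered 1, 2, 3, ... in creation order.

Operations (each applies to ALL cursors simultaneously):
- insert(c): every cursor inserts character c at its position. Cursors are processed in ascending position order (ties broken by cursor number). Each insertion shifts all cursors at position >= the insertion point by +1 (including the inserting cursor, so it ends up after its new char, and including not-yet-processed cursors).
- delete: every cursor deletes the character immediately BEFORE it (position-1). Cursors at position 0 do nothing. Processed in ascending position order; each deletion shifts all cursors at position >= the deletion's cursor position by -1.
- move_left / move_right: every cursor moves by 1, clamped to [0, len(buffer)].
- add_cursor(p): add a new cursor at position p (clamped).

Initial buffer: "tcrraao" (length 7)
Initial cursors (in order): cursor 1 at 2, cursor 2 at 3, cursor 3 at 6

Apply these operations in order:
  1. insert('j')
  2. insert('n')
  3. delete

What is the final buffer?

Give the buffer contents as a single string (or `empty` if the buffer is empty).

After op 1 (insert('j')): buffer="tcjrjraajo" (len 10), cursors c1@3 c2@5 c3@9, authorship ..1.2...3.
After op 2 (insert('n')): buffer="tcjnrjnraajno" (len 13), cursors c1@4 c2@7 c3@12, authorship ..11.22...33.
After op 3 (delete): buffer="tcjrjraajo" (len 10), cursors c1@3 c2@5 c3@9, authorship ..1.2...3.

Answer: tcjrjraajo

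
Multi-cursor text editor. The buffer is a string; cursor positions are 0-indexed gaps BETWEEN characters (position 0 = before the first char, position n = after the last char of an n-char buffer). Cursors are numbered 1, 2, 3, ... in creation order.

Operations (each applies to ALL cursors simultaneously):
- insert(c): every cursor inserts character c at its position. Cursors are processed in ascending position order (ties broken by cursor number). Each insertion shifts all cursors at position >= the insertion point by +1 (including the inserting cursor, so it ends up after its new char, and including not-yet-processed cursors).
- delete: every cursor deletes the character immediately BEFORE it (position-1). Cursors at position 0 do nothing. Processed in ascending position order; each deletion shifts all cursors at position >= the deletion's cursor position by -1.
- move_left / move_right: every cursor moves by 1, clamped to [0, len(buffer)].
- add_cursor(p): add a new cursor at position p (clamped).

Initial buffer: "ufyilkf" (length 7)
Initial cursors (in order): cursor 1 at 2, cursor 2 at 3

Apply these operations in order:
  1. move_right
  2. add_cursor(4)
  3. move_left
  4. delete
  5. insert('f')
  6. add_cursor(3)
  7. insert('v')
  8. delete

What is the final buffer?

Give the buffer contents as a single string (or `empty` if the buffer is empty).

After op 1 (move_right): buffer="ufyilkf" (len 7), cursors c1@3 c2@4, authorship .......
After op 2 (add_cursor(4)): buffer="ufyilkf" (len 7), cursors c1@3 c2@4 c3@4, authorship .......
After op 3 (move_left): buffer="ufyilkf" (len 7), cursors c1@2 c2@3 c3@3, authorship .......
After op 4 (delete): buffer="ilkf" (len 4), cursors c1@0 c2@0 c3@0, authorship ....
After op 5 (insert('f')): buffer="fffilkf" (len 7), cursors c1@3 c2@3 c3@3, authorship 123....
After op 6 (add_cursor(3)): buffer="fffilkf" (len 7), cursors c1@3 c2@3 c3@3 c4@3, authorship 123....
After op 7 (insert('v')): buffer="fffvvvvilkf" (len 11), cursors c1@7 c2@7 c3@7 c4@7, authorship 1231234....
After op 8 (delete): buffer="fffilkf" (len 7), cursors c1@3 c2@3 c3@3 c4@3, authorship 123....

Answer: fffilkf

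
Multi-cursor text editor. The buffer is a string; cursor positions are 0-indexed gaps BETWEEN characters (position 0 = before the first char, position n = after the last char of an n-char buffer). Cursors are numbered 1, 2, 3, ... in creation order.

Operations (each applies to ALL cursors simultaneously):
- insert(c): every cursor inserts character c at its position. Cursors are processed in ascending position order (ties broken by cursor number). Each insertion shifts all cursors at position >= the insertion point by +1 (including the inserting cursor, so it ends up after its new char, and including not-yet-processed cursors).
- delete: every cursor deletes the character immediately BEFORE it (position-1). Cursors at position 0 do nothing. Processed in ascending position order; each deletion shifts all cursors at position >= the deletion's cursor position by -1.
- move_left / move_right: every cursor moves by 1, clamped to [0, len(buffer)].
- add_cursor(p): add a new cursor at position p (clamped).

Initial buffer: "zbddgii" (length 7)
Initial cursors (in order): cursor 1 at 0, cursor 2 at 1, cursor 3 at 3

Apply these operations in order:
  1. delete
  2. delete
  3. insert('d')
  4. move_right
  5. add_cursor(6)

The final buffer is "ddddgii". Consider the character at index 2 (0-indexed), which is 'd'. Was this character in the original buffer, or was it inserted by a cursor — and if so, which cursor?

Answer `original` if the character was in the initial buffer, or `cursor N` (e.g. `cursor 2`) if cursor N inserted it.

Answer: cursor 3

Derivation:
After op 1 (delete): buffer="bdgii" (len 5), cursors c1@0 c2@0 c3@1, authorship .....
After op 2 (delete): buffer="dgii" (len 4), cursors c1@0 c2@0 c3@0, authorship ....
After op 3 (insert('d')): buffer="ddddgii" (len 7), cursors c1@3 c2@3 c3@3, authorship 123....
After op 4 (move_right): buffer="ddddgii" (len 7), cursors c1@4 c2@4 c3@4, authorship 123....
After op 5 (add_cursor(6)): buffer="ddddgii" (len 7), cursors c1@4 c2@4 c3@4 c4@6, authorship 123....
Authorship (.=original, N=cursor N): 1 2 3 . . . .
Index 2: author = 3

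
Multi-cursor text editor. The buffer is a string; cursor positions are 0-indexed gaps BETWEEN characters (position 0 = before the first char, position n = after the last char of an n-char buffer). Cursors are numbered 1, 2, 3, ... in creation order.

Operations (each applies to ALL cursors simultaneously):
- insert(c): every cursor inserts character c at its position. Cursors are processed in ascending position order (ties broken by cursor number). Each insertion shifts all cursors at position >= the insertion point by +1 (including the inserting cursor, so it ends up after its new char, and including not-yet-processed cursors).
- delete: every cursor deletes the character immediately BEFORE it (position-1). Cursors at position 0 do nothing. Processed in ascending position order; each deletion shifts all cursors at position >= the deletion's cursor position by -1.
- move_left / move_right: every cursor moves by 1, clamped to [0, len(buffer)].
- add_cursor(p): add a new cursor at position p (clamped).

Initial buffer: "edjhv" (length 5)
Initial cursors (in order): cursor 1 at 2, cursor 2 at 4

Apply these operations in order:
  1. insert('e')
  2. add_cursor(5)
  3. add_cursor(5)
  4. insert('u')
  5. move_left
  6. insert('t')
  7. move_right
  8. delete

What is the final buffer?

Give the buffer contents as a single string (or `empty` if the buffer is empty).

Answer: edetjhutetv

Derivation:
After op 1 (insert('e')): buffer="edejhev" (len 7), cursors c1@3 c2@6, authorship ..1..2.
After op 2 (add_cursor(5)): buffer="edejhev" (len 7), cursors c1@3 c3@5 c2@6, authorship ..1..2.
After op 3 (add_cursor(5)): buffer="edejhev" (len 7), cursors c1@3 c3@5 c4@5 c2@6, authorship ..1..2.
After op 4 (insert('u')): buffer="edeujhuueuv" (len 11), cursors c1@4 c3@8 c4@8 c2@10, authorship ..11..3422.
After op 5 (move_left): buffer="edeujhuueuv" (len 11), cursors c1@3 c3@7 c4@7 c2@9, authorship ..11..3422.
After op 6 (insert('t')): buffer="edetujhuttuetuv" (len 15), cursors c1@4 c3@10 c4@10 c2@13, authorship ..111..3344222.
After op 7 (move_right): buffer="edetujhuttuetuv" (len 15), cursors c1@5 c3@11 c4@11 c2@14, authorship ..111..3344222.
After op 8 (delete): buffer="edetjhutetv" (len 11), cursors c1@4 c3@8 c4@8 c2@10, authorship ..11..3322.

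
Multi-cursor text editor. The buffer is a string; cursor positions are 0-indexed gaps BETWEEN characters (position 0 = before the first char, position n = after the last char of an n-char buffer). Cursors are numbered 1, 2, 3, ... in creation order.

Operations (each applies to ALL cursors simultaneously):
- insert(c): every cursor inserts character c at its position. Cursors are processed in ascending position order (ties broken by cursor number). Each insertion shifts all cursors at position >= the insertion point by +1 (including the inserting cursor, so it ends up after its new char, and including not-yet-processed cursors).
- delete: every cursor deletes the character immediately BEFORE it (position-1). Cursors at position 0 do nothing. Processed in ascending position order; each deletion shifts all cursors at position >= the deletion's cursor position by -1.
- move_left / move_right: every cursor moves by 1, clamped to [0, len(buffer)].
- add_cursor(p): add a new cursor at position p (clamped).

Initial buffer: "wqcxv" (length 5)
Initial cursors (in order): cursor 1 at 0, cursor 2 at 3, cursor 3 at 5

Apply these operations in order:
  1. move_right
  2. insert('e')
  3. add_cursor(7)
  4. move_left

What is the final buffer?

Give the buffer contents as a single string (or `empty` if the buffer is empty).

After op 1 (move_right): buffer="wqcxv" (len 5), cursors c1@1 c2@4 c3@5, authorship .....
After op 2 (insert('e')): buffer="weqcxeve" (len 8), cursors c1@2 c2@6 c3@8, authorship .1...2.3
After op 3 (add_cursor(7)): buffer="weqcxeve" (len 8), cursors c1@2 c2@6 c4@7 c3@8, authorship .1...2.3
After op 4 (move_left): buffer="weqcxeve" (len 8), cursors c1@1 c2@5 c4@6 c3@7, authorship .1...2.3

Answer: weqcxeve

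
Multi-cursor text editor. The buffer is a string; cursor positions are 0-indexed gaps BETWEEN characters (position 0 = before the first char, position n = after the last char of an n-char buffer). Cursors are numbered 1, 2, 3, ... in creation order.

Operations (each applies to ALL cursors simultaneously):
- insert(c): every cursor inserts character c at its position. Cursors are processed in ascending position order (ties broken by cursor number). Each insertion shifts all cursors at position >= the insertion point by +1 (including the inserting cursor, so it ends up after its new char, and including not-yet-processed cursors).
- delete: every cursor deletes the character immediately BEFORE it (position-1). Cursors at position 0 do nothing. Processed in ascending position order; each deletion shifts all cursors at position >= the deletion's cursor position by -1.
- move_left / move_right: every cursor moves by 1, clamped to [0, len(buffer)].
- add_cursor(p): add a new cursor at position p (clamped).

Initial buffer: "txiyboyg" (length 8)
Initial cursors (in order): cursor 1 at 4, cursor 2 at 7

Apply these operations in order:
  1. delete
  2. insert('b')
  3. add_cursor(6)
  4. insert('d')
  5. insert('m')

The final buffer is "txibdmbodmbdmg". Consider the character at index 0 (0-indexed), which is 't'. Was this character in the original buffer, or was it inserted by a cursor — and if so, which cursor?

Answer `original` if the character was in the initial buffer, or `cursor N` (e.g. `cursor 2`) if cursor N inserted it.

Answer: original

Derivation:
After op 1 (delete): buffer="txibog" (len 6), cursors c1@3 c2@5, authorship ......
After op 2 (insert('b')): buffer="txibbobg" (len 8), cursors c1@4 c2@7, authorship ...1..2.
After op 3 (add_cursor(6)): buffer="txibbobg" (len 8), cursors c1@4 c3@6 c2@7, authorship ...1..2.
After op 4 (insert('d')): buffer="txibdbodbdg" (len 11), cursors c1@5 c3@8 c2@10, authorship ...11..322.
After op 5 (insert('m')): buffer="txibdmbodmbdmg" (len 14), cursors c1@6 c3@10 c2@13, authorship ...111..33222.
Authorship (.=original, N=cursor N): . . . 1 1 1 . . 3 3 2 2 2 .
Index 0: author = original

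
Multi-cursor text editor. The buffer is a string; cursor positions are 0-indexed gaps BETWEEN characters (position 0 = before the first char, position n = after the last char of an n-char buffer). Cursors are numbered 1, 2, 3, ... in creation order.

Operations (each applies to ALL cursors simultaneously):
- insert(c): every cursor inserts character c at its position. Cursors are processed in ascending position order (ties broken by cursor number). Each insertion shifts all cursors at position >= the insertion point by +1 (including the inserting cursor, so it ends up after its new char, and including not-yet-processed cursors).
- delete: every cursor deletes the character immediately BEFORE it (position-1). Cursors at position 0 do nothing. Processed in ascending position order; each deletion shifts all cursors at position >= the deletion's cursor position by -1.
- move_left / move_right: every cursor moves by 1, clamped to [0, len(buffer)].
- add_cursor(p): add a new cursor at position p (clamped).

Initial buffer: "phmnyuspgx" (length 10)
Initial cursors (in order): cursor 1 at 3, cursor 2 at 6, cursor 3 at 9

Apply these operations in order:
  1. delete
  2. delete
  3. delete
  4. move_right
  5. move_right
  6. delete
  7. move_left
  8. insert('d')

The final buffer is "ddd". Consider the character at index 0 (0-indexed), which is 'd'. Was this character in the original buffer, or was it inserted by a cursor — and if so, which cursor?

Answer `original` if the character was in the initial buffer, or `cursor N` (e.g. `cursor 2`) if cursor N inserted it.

After op 1 (delete): buffer="phnyspx" (len 7), cursors c1@2 c2@4 c3@6, authorship .......
After op 2 (delete): buffer="pnsx" (len 4), cursors c1@1 c2@2 c3@3, authorship ....
After op 3 (delete): buffer="x" (len 1), cursors c1@0 c2@0 c3@0, authorship .
After op 4 (move_right): buffer="x" (len 1), cursors c1@1 c2@1 c3@1, authorship .
After op 5 (move_right): buffer="x" (len 1), cursors c1@1 c2@1 c3@1, authorship .
After op 6 (delete): buffer="" (len 0), cursors c1@0 c2@0 c3@0, authorship 
After op 7 (move_left): buffer="" (len 0), cursors c1@0 c2@0 c3@0, authorship 
After op 8 (insert('d')): buffer="ddd" (len 3), cursors c1@3 c2@3 c3@3, authorship 123
Authorship (.=original, N=cursor N): 1 2 3
Index 0: author = 1

Answer: cursor 1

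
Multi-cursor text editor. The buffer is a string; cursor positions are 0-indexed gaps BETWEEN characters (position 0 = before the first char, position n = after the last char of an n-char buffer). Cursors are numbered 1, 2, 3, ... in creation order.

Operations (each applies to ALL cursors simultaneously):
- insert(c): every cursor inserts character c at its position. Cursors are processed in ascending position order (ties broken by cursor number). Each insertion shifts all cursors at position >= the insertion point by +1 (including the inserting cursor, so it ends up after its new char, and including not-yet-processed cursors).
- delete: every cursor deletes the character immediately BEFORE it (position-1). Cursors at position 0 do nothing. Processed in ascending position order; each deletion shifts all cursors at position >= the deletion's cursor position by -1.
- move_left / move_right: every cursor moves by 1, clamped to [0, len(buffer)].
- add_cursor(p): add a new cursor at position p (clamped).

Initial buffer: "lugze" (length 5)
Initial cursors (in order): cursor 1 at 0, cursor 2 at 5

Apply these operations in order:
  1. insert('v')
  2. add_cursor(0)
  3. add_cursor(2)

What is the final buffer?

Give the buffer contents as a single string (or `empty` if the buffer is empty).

Answer: vlugzev

Derivation:
After op 1 (insert('v')): buffer="vlugzev" (len 7), cursors c1@1 c2@7, authorship 1.....2
After op 2 (add_cursor(0)): buffer="vlugzev" (len 7), cursors c3@0 c1@1 c2@7, authorship 1.....2
After op 3 (add_cursor(2)): buffer="vlugzev" (len 7), cursors c3@0 c1@1 c4@2 c2@7, authorship 1.....2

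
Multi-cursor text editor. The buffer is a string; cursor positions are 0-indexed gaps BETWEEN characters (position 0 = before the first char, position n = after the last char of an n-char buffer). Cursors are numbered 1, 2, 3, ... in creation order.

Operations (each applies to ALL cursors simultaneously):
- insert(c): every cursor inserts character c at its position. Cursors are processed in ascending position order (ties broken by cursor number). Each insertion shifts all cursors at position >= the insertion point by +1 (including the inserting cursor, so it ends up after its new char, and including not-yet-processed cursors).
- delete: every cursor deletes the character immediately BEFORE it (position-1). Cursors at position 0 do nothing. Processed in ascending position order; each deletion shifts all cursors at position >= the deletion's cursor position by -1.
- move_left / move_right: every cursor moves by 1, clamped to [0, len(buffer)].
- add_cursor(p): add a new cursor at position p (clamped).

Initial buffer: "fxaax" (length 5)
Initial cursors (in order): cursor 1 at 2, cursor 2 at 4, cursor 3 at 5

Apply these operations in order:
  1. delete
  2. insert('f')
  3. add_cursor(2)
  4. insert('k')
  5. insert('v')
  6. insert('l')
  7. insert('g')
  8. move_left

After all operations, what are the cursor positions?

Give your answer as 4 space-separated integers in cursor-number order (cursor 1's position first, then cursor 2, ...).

Answer: 9 20 20 9

Derivation:
After op 1 (delete): buffer="fa" (len 2), cursors c1@1 c2@2 c3@2, authorship ..
After op 2 (insert('f')): buffer="ffaff" (len 5), cursors c1@2 c2@5 c3@5, authorship .1.23
After op 3 (add_cursor(2)): buffer="ffaff" (len 5), cursors c1@2 c4@2 c2@5 c3@5, authorship .1.23
After op 4 (insert('k')): buffer="ffkkaffkk" (len 9), cursors c1@4 c4@4 c2@9 c3@9, authorship .114.2323
After op 5 (insert('v')): buffer="ffkkvvaffkkvv" (len 13), cursors c1@6 c4@6 c2@13 c3@13, authorship .11414.232323
After op 6 (insert('l')): buffer="ffkkvvllaffkkvvll" (len 17), cursors c1@8 c4@8 c2@17 c3@17, authorship .1141414.23232323
After op 7 (insert('g')): buffer="ffkkvvllggaffkkvvllgg" (len 21), cursors c1@10 c4@10 c2@21 c3@21, authorship .114141414.2323232323
After op 8 (move_left): buffer="ffkkvvllggaffkkvvllgg" (len 21), cursors c1@9 c4@9 c2@20 c3@20, authorship .114141414.2323232323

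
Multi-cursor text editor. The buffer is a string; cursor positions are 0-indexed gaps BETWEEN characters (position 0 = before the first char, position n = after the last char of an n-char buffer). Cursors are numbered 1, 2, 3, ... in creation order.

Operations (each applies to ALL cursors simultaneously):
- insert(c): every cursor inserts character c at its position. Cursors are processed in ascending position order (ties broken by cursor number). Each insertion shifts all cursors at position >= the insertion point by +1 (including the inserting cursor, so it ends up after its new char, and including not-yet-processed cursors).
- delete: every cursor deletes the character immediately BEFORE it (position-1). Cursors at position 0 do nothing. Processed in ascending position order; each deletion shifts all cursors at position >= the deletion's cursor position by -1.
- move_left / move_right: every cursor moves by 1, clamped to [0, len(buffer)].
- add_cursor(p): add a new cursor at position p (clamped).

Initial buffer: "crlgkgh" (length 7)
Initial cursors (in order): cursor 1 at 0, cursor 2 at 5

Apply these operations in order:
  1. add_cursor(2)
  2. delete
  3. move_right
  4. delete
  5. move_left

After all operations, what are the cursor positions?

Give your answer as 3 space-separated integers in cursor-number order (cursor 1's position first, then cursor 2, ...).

Answer: 0 0 0

Derivation:
After op 1 (add_cursor(2)): buffer="crlgkgh" (len 7), cursors c1@0 c3@2 c2@5, authorship .......
After op 2 (delete): buffer="clggh" (len 5), cursors c1@0 c3@1 c2@3, authorship .....
After op 3 (move_right): buffer="clggh" (len 5), cursors c1@1 c3@2 c2@4, authorship .....
After op 4 (delete): buffer="gh" (len 2), cursors c1@0 c3@0 c2@1, authorship ..
After op 5 (move_left): buffer="gh" (len 2), cursors c1@0 c2@0 c3@0, authorship ..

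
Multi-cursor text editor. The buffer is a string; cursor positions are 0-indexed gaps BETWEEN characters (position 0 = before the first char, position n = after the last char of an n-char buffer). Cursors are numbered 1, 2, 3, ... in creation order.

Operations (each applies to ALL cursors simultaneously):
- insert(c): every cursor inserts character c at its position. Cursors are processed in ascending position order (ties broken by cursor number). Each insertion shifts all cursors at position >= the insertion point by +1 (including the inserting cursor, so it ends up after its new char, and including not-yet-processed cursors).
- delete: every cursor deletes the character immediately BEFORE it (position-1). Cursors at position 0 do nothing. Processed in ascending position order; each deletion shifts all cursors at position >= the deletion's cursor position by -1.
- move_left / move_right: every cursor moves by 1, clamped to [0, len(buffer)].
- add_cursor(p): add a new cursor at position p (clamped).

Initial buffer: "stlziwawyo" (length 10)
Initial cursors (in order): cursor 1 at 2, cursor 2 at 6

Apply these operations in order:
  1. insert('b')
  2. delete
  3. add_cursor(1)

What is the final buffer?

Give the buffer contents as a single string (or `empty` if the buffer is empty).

After op 1 (insert('b')): buffer="stblziwbawyo" (len 12), cursors c1@3 c2@8, authorship ..1....2....
After op 2 (delete): buffer="stlziwawyo" (len 10), cursors c1@2 c2@6, authorship ..........
After op 3 (add_cursor(1)): buffer="stlziwawyo" (len 10), cursors c3@1 c1@2 c2@6, authorship ..........

Answer: stlziwawyo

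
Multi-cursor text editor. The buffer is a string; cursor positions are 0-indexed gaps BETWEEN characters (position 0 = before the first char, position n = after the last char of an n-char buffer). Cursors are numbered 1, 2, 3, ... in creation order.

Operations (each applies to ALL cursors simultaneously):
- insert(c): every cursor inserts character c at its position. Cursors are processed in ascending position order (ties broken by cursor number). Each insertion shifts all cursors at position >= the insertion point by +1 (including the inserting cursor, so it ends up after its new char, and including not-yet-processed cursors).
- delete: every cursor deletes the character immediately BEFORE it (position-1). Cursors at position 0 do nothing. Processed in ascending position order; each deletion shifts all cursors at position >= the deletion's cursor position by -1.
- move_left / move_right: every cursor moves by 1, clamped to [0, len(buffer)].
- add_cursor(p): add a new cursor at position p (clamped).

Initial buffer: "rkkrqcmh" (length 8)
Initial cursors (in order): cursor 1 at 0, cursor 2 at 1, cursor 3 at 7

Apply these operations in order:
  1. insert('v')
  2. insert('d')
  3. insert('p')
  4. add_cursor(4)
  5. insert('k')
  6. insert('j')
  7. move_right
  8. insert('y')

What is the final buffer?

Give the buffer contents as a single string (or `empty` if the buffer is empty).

Answer: vdpkjrykjvydpkjkykrqcmvdpkjhy

Derivation:
After op 1 (insert('v')): buffer="vrvkkrqcmvh" (len 11), cursors c1@1 c2@3 c3@10, authorship 1.2......3.
After op 2 (insert('d')): buffer="vdrvdkkrqcmvdh" (len 14), cursors c1@2 c2@5 c3@13, authorship 11.22......33.
After op 3 (insert('p')): buffer="vdprvdpkkrqcmvdph" (len 17), cursors c1@3 c2@7 c3@16, authorship 111.222......333.
After op 4 (add_cursor(4)): buffer="vdprvdpkkrqcmvdph" (len 17), cursors c1@3 c4@4 c2@7 c3@16, authorship 111.222......333.
After op 5 (insert('k')): buffer="vdpkrkvdpkkkrqcmvdpkh" (len 21), cursors c1@4 c4@6 c2@10 c3@20, authorship 1111.42222......3333.
After op 6 (insert('j')): buffer="vdpkjrkjvdpkjkkrqcmvdpkjh" (len 25), cursors c1@5 c4@8 c2@13 c3@24, authorship 11111.4422222......33333.
After op 7 (move_right): buffer="vdpkjrkjvdpkjkkrqcmvdpkjh" (len 25), cursors c1@6 c4@9 c2@14 c3@25, authorship 11111.4422222......33333.
After op 8 (insert('y')): buffer="vdpkjrykjvydpkjkykrqcmvdpkjhy" (len 29), cursors c1@7 c4@11 c2@17 c3@29, authorship 11111.144242222.2.....33333.3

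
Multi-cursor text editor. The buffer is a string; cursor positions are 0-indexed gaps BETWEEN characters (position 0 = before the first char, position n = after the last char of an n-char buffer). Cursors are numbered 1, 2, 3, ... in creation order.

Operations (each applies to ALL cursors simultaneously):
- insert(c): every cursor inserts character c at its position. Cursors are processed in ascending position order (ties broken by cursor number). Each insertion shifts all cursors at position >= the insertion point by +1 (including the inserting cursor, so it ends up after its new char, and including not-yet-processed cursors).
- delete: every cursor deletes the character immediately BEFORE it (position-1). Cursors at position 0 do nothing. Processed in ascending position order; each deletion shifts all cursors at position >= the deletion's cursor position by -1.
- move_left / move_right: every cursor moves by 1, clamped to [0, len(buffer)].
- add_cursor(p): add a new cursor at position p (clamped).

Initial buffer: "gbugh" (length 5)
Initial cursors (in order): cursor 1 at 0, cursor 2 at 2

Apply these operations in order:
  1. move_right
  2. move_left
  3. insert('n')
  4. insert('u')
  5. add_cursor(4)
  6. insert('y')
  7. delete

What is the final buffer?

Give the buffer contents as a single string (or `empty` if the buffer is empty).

Answer: nugbnuugh

Derivation:
After op 1 (move_right): buffer="gbugh" (len 5), cursors c1@1 c2@3, authorship .....
After op 2 (move_left): buffer="gbugh" (len 5), cursors c1@0 c2@2, authorship .....
After op 3 (insert('n')): buffer="ngbnugh" (len 7), cursors c1@1 c2@4, authorship 1..2...
After op 4 (insert('u')): buffer="nugbnuugh" (len 9), cursors c1@2 c2@6, authorship 11..22...
After op 5 (add_cursor(4)): buffer="nugbnuugh" (len 9), cursors c1@2 c3@4 c2@6, authorship 11..22...
After op 6 (insert('y')): buffer="nuygbynuyugh" (len 12), cursors c1@3 c3@6 c2@9, authorship 111..3222...
After op 7 (delete): buffer="nugbnuugh" (len 9), cursors c1@2 c3@4 c2@6, authorship 11..22...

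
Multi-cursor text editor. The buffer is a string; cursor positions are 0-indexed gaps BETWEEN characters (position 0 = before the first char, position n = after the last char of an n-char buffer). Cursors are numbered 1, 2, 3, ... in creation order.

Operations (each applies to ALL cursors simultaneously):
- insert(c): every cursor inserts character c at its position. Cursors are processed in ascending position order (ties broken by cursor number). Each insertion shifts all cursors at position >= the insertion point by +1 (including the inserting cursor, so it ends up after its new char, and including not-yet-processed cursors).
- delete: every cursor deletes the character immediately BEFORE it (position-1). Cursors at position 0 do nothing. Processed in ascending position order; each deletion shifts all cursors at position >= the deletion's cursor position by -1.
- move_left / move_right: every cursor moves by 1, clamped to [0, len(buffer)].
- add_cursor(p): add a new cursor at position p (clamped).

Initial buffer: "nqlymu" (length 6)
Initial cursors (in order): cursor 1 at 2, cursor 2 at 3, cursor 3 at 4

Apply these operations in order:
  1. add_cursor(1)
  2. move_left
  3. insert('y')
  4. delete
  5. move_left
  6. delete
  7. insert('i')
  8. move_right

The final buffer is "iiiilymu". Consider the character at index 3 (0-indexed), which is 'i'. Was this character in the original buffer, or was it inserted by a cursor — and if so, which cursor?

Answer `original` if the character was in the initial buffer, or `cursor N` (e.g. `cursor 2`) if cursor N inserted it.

After op 1 (add_cursor(1)): buffer="nqlymu" (len 6), cursors c4@1 c1@2 c2@3 c3@4, authorship ......
After op 2 (move_left): buffer="nqlymu" (len 6), cursors c4@0 c1@1 c2@2 c3@3, authorship ......
After op 3 (insert('y')): buffer="ynyqylyymu" (len 10), cursors c4@1 c1@3 c2@5 c3@7, authorship 4.1.2.3...
After op 4 (delete): buffer="nqlymu" (len 6), cursors c4@0 c1@1 c2@2 c3@3, authorship ......
After op 5 (move_left): buffer="nqlymu" (len 6), cursors c1@0 c4@0 c2@1 c3@2, authorship ......
After op 6 (delete): buffer="lymu" (len 4), cursors c1@0 c2@0 c3@0 c4@0, authorship ....
After op 7 (insert('i')): buffer="iiiilymu" (len 8), cursors c1@4 c2@4 c3@4 c4@4, authorship 1234....
After op 8 (move_right): buffer="iiiilymu" (len 8), cursors c1@5 c2@5 c3@5 c4@5, authorship 1234....
Authorship (.=original, N=cursor N): 1 2 3 4 . . . .
Index 3: author = 4

Answer: cursor 4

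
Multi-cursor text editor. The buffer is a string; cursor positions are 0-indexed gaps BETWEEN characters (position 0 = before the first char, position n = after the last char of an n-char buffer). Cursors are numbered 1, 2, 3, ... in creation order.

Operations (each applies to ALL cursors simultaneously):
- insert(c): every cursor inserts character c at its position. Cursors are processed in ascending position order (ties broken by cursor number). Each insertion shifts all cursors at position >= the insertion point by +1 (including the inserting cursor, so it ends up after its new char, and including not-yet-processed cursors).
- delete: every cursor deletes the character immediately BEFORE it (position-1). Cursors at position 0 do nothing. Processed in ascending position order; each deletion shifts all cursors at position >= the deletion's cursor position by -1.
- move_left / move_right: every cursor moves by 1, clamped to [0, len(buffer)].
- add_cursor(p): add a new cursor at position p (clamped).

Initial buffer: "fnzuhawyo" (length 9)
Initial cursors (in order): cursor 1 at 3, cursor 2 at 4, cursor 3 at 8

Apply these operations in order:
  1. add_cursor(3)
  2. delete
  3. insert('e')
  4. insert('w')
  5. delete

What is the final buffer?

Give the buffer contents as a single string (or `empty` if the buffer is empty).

Answer: feeehaweo

Derivation:
After op 1 (add_cursor(3)): buffer="fnzuhawyo" (len 9), cursors c1@3 c4@3 c2@4 c3@8, authorship .........
After op 2 (delete): buffer="fhawo" (len 5), cursors c1@1 c2@1 c4@1 c3@4, authorship .....
After op 3 (insert('e')): buffer="feeehaweo" (len 9), cursors c1@4 c2@4 c4@4 c3@8, authorship .124...3.
After op 4 (insert('w')): buffer="feeewwwhawewo" (len 13), cursors c1@7 c2@7 c4@7 c3@12, authorship .124124...33.
After op 5 (delete): buffer="feeehaweo" (len 9), cursors c1@4 c2@4 c4@4 c3@8, authorship .124...3.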